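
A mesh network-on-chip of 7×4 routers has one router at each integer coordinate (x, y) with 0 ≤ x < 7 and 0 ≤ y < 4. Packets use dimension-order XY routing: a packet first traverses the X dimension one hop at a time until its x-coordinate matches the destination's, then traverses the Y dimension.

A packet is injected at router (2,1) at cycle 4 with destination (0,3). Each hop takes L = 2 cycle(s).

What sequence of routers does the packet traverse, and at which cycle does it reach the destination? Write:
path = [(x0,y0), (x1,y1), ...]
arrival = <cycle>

#0 — 2,1 | c4
#1 — 1,1 | c6 | W
#2 — 0,1 | c8 | W
#3 — 0,2 | c10 | N
#4 — 0,3 | c12 | N

path = [(2,1), (1,1), (0,1), (0,2), (0,3)]
arrival = 12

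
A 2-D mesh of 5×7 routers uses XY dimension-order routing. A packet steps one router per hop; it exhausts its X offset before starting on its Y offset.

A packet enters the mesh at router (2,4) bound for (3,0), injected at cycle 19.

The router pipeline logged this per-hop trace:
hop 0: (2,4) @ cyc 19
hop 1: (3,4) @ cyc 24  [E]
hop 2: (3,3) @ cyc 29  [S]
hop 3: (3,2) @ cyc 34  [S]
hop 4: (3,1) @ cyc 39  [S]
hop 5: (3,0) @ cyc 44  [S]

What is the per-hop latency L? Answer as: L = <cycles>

L = 5

cyc[1] − cyc[0] = 24 − 19 = 5.
Per-hop latency L = Δcyc = 5.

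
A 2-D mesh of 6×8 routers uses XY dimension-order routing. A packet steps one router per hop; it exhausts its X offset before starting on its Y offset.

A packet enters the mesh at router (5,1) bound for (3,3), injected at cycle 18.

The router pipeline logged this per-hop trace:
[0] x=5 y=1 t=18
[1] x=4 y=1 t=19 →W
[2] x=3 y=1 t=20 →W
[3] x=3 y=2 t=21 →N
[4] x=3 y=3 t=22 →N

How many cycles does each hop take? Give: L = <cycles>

L = 1

From hop 0 (18) to hop 1 (19): +1 cycles.
One hop costs L cycles, so L = 1.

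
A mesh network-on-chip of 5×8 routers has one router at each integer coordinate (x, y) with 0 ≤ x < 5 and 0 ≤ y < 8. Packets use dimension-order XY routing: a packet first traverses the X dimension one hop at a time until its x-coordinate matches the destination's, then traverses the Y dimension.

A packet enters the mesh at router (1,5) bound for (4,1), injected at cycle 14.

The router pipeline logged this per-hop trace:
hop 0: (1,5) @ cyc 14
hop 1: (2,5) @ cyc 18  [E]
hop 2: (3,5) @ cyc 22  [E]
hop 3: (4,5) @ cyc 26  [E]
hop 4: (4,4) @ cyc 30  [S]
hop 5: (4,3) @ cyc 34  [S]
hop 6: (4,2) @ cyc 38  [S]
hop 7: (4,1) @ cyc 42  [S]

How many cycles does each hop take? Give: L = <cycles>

cyc[1] − cyc[0] = 18 − 14 = 4.
Each hop adds L, hence L = 4.

L = 4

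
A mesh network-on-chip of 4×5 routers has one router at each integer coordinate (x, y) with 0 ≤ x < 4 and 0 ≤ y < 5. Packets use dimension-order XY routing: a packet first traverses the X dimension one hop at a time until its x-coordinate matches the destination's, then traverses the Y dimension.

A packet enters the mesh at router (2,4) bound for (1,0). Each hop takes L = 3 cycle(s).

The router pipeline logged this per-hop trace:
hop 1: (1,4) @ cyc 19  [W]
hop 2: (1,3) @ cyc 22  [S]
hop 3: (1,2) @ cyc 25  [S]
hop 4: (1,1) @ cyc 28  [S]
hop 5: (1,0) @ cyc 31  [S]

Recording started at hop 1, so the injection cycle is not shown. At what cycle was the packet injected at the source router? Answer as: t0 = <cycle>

t0 = 16

The first recorded entry is hop 1 at cycle 19.
Therefore t0 = 19 − L = 16.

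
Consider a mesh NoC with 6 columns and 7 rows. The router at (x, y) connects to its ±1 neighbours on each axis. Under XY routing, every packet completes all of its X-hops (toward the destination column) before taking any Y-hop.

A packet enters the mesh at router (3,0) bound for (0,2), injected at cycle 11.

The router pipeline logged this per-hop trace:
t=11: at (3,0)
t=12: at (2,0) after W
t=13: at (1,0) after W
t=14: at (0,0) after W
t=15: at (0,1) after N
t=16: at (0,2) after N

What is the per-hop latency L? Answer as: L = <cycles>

L = 1

Between hops 0 and 1 the cycle counter advances 12 − 11 = 1.
One hop costs L cycles, so L = 1.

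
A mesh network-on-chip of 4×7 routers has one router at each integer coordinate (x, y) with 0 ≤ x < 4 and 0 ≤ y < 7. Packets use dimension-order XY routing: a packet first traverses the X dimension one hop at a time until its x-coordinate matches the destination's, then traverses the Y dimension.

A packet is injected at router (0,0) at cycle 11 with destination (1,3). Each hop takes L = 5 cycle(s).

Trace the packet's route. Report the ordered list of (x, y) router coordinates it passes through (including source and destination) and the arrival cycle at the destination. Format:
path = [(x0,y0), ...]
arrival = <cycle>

t=11: at (0,0)
t=16: at (1,0) after E
t=21: at (1,1) after N
t=26: at (1,2) after N
t=31: at (1,3) after N

path = [(0,0), (1,0), (1,1), (1,2), (1,3)]
arrival = 31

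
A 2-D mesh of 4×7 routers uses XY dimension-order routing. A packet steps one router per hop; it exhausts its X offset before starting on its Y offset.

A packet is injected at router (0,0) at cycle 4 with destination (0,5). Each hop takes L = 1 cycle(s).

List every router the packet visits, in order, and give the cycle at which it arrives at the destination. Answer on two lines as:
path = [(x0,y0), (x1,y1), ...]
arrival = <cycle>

#0 — 0,0 | c4
#1 — 0,1 | c5 | N
#2 — 0,2 | c6 | N
#3 — 0,3 | c7 | N
#4 — 0,4 | c8 | N
#5 — 0,5 | c9 | N

path = [(0,0), (0,1), (0,2), (0,3), (0,4), (0,5)]
arrival = 9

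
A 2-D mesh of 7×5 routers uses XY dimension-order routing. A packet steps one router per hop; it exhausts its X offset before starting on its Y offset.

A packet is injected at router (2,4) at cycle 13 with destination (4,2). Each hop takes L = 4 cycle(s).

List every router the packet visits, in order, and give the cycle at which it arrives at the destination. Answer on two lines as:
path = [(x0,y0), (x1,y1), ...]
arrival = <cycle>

path = [(2,4), (3,4), (4,4), (4,3), (4,2)]
arrival = 29

#0 — 2,4 | c13
#1 — 3,4 | c17 | E
#2 — 4,4 | c21 | E
#3 — 4,3 | c25 | S
#4 — 4,2 | c29 | S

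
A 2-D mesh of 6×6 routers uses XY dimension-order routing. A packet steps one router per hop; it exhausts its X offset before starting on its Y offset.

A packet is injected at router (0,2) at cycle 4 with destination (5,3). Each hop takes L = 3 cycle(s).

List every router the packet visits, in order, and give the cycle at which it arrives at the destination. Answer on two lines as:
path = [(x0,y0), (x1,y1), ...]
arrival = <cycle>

path = [(0,2), (1,2), (2,2), (3,2), (4,2), (5,2), (5,3)]
arrival = 22

src (0,2)  cyc=4
E→(1,2)  cyc=7
E→(2,2)  cyc=10
E→(3,2)  cyc=13
E→(4,2)  cyc=16
E→(5,2)  cyc=19
N→(5,3)  cyc=22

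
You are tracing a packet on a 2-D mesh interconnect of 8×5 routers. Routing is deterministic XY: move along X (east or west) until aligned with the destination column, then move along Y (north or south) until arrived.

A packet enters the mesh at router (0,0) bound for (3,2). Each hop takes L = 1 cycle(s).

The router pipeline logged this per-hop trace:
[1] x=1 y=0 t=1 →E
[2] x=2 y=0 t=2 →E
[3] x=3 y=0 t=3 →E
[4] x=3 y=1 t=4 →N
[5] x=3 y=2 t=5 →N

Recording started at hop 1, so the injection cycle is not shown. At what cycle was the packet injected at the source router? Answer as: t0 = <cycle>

cyc[1] = 1 and cyc[k] = t0 + k·L for every k.
Therefore t0 = 1 − L = 0.

t0 = 0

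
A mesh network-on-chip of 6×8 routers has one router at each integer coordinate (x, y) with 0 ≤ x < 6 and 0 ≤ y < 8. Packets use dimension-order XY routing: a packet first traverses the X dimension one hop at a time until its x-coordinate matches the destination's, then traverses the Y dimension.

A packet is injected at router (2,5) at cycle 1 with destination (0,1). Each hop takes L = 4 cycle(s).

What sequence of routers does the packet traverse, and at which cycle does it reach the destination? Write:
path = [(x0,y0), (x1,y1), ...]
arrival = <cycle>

path = [(2,5), (1,5), (0,5), (0,4), (0,3), (0,2), (0,1)]
arrival = 25

#0 — 2,5 | c1
#1 — 1,5 | c5 | W
#2 — 0,5 | c9 | W
#3 — 0,4 | c13 | S
#4 — 0,3 | c17 | S
#5 — 0,2 | c21 | S
#6 — 0,1 | c25 | S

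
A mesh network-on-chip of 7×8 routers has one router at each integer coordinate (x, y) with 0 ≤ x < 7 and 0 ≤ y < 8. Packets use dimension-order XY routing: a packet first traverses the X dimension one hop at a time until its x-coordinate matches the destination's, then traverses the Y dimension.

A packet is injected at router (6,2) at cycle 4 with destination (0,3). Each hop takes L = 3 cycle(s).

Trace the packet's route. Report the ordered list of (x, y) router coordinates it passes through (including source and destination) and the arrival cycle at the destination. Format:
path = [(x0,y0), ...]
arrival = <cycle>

[0] x=6 y=2 t=4
[1] x=5 y=2 t=7 →W
[2] x=4 y=2 t=10 →W
[3] x=3 y=2 t=13 →W
[4] x=2 y=2 t=16 →W
[5] x=1 y=2 t=19 →W
[6] x=0 y=2 t=22 →W
[7] x=0 y=3 t=25 →N

path = [(6,2), (5,2), (4,2), (3,2), (2,2), (1,2), (0,2), (0,3)]
arrival = 25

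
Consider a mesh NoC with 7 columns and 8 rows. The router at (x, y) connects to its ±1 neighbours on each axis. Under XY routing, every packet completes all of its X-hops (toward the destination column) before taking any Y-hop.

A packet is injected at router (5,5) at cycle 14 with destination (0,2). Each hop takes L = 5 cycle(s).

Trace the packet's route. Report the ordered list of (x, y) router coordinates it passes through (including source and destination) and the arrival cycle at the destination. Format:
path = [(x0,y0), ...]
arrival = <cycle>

src (5,5)  cyc=14
W→(4,5)  cyc=19
W→(3,5)  cyc=24
W→(2,5)  cyc=29
W→(1,5)  cyc=34
W→(0,5)  cyc=39
S→(0,4)  cyc=44
S→(0,3)  cyc=49
S→(0,2)  cyc=54

path = [(5,5), (4,5), (3,5), (2,5), (1,5), (0,5), (0,4), (0,3), (0,2)]
arrival = 54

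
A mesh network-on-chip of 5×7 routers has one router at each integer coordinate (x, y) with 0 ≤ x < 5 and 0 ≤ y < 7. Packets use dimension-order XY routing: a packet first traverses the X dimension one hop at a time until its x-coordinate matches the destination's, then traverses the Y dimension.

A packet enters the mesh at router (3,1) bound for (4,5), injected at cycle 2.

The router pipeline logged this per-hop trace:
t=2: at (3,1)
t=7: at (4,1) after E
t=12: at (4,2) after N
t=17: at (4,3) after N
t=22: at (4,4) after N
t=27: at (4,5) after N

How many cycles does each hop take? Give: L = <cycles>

L = 5

Between hops 0 and 1 the cycle counter advances 7 − 2 = 5.
That increment is L by definition: L = 5.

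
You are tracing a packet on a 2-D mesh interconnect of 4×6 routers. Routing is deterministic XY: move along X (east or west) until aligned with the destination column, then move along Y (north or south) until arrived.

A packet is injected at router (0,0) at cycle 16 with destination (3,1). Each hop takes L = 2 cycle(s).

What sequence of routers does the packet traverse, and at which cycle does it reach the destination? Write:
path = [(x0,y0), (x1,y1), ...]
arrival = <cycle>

path = [(0,0), (1,0), (2,0), (3,0), (3,1)]
arrival = 24

  0. router=(0,0) cycle=16 (inject)
  1. router=(1,0) cycle=18 dir=E
  2. router=(2,0) cycle=20 dir=E
  3. router=(3,0) cycle=22 dir=E
  4. router=(3,1) cycle=24 dir=N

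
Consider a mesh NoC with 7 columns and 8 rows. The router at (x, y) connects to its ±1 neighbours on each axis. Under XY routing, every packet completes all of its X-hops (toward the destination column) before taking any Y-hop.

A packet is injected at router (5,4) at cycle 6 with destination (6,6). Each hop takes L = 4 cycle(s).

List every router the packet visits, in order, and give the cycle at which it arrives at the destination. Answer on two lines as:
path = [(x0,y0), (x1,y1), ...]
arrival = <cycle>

path = [(5,4), (6,4), (6,5), (6,6)]
arrival = 18

[0] x=5 y=4 t=6
[1] x=6 y=4 t=10 →E
[2] x=6 y=5 t=14 →N
[3] x=6 y=6 t=18 →N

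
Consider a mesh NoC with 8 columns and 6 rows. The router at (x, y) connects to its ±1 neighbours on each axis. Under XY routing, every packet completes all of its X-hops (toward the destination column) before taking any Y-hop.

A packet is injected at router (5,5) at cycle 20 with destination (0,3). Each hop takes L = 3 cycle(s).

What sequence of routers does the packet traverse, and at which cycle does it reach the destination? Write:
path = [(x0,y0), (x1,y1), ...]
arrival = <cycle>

#0 — 5,5 | c20
#1 — 4,5 | c23 | W
#2 — 3,5 | c26 | W
#3 — 2,5 | c29 | W
#4 — 1,5 | c32 | W
#5 — 0,5 | c35 | W
#6 — 0,4 | c38 | S
#7 — 0,3 | c41 | S

path = [(5,5), (4,5), (3,5), (2,5), (1,5), (0,5), (0,4), (0,3)]
arrival = 41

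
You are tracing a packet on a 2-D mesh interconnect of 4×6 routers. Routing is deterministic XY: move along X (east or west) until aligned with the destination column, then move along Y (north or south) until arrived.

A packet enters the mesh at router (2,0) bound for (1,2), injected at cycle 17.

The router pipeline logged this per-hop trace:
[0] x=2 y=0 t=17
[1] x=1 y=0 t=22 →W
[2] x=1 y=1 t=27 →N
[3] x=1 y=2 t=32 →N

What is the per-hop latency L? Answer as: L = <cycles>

cyc[1] − cyc[0] = 22 − 17 = 5.
Per-hop latency L = Δcyc = 5.

L = 5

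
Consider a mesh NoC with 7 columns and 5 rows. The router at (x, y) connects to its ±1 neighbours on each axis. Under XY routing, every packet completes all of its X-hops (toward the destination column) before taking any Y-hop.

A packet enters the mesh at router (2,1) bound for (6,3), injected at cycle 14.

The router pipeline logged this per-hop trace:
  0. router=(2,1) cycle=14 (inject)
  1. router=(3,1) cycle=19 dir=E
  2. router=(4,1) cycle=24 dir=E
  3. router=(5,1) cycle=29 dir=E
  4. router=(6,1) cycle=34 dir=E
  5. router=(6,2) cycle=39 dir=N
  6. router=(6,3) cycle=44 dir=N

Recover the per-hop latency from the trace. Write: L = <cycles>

L = 5

Between hops 0 and 1 the cycle counter advances 19 − 14 = 5.
One hop costs L cycles, so L = 5.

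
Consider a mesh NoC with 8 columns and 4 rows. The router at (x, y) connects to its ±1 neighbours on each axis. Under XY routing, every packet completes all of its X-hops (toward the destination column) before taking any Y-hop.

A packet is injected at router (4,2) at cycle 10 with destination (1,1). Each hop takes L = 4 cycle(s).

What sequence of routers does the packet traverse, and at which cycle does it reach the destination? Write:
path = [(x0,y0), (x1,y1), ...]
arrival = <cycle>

path = [(4,2), (3,2), (2,2), (1,2), (1,1)]
arrival = 26

#0 — 4,2 | c10
#1 — 3,2 | c14 | W
#2 — 2,2 | c18 | W
#3 — 1,2 | c22 | W
#4 — 1,1 | c26 | S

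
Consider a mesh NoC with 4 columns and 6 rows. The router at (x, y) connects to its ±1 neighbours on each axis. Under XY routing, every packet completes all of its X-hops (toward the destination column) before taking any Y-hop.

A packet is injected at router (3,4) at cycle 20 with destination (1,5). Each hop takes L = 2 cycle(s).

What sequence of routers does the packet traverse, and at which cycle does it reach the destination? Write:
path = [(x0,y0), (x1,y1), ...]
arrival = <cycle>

path = [(3,4), (2,4), (1,4), (1,5)]
arrival = 26

  0. router=(3,4) cycle=20 (inject)
  1. router=(2,4) cycle=22 dir=W
  2. router=(1,4) cycle=24 dir=W
  3. router=(1,5) cycle=26 dir=N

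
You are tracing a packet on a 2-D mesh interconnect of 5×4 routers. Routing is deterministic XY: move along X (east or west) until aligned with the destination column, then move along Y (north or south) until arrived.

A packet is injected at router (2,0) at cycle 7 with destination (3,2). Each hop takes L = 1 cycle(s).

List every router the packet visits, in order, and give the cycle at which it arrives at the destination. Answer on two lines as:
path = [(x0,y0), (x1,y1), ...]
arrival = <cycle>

path = [(2,0), (3,0), (3,1), (3,2)]
arrival = 10

hop 0: (2,0) @ cyc 7
hop 1: (3,0) @ cyc 8  [E]
hop 2: (3,1) @ cyc 9  [N]
hop 3: (3,2) @ cyc 10  [N]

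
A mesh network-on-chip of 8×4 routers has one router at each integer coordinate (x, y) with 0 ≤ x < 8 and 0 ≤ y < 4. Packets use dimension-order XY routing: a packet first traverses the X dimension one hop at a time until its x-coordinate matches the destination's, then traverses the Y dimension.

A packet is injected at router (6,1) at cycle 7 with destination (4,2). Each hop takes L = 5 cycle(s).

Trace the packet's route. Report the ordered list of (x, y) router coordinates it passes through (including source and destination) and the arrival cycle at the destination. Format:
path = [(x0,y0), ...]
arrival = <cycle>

path = [(6,1), (5,1), (4,1), (4,2)]
arrival = 22

src (6,1)  cyc=7
W→(5,1)  cyc=12
W→(4,1)  cyc=17
N→(4,2)  cyc=22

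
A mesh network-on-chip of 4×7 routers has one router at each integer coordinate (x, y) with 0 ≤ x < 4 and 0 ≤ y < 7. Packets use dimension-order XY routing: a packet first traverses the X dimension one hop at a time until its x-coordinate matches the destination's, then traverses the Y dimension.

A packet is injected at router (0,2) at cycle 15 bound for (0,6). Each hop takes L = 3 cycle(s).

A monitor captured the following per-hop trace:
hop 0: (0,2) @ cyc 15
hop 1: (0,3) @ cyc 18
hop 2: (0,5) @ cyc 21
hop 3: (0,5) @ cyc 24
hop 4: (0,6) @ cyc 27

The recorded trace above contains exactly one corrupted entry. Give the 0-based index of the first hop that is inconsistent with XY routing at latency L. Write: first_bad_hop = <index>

check 1→ d=(0,1) cyc+3: ok
check 2→ d=(0,2) cyc+3: BAD: non-unit step

first_bad_hop = 2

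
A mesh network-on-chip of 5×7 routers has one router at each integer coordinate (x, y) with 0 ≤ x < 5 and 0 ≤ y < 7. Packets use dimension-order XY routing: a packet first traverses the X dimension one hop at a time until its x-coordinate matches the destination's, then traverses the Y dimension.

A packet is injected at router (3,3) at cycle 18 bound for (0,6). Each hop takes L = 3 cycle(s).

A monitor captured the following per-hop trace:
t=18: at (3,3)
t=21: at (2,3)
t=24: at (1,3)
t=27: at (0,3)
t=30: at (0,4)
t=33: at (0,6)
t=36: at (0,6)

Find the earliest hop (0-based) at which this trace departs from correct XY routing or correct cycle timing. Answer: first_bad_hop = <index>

first_bad_hop = 5

[1] (-1,+0) / 3c ⇒ ok
[2] (-1,+0) / 3c ⇒ ok
[3] (-1,+0) / 3c ⇒ ok
[4] (+0,+1) / 3c ⇒ ok
[5] (+0,+2) / 3c ⇒ BAD: non-unit step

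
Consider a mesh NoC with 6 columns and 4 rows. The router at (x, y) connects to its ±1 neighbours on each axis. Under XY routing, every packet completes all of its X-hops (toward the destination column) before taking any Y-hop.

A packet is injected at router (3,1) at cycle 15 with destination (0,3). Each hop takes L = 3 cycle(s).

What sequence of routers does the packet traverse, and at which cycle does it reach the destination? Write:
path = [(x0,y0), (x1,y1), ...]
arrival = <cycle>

hop 0: (3,1) @ cyc 15
hop 1: (2,1) @ cyc 18  [W]
hop 2: (1,1) @ cyc 21  [W]
hop 3: (0,1) @ cyc 24  [W]
hop 4: (0,2) @ cyc 27  [N]
hop 5: (0,3) @ cyc 30  [N]

path = [(3,1), (2,1), (1,1), (0,1), (0,2), (0,3)]
arrival = 30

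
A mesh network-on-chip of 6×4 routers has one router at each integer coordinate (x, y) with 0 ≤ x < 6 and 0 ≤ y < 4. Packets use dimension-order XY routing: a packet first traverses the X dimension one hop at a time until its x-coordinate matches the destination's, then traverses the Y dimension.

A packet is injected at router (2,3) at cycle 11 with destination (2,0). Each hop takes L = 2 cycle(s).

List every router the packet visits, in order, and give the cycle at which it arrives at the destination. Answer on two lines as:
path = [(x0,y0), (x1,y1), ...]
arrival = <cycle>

path = [(2,3), (2,2), (2,1), (2,0)]
arrival = 17

#0 — 2,3 | c11
#1 — 2,2 | c13 | S
#2 — 2,1 | c15 | S
#3 — 2,0 | c17 | S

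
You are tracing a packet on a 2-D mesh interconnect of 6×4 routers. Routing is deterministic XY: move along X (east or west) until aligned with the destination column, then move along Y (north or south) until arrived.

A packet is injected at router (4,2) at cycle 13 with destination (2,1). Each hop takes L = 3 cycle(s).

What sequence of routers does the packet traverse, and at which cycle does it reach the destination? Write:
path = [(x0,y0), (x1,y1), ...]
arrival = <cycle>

path = [(4,2), (3,2), (2,2), (2,1)]
arrival = 22

src (4,2)  cyc=13
W→(3,2)  cyc=16
W→(2,2)  cyc=19
S→(2,1)  cyc=22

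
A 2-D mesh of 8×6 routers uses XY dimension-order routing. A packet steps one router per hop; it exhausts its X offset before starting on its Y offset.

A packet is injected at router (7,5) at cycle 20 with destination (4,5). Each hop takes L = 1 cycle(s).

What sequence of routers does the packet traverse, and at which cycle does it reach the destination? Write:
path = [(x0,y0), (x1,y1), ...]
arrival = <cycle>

path = [(7,5), (6,5), (5,5), (4,5)]
arrival = 23

#0 — 7,5 | c20
#1 — 6,5 | c21 | W
#2 — 5,5 | c22 | W
#3 — 4,5 | c23 | W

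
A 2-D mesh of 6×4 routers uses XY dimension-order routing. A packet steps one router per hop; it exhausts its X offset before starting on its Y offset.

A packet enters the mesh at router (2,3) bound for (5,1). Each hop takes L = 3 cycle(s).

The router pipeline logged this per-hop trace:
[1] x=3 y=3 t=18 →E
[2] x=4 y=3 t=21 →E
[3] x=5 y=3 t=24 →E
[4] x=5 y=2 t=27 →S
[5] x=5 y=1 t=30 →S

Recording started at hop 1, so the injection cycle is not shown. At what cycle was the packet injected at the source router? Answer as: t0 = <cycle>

At hop 1 the cycle is 18; in general cyc_k = t0 + kL.
So t0 = 18 − 1·3 = 15.

t0 = 15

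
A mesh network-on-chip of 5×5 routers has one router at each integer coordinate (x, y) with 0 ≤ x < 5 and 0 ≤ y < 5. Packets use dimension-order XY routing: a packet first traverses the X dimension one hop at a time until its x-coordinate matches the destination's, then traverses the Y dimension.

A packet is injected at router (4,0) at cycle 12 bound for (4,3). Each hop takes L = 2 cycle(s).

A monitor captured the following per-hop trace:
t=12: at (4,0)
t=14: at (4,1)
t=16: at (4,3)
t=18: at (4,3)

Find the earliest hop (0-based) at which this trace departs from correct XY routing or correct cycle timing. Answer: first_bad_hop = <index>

first_bad_hop = 2

check 1→ d=(0,1) cyc+2: ok
check 2→ d=(0,2) cyc+2: BAD: non-unit step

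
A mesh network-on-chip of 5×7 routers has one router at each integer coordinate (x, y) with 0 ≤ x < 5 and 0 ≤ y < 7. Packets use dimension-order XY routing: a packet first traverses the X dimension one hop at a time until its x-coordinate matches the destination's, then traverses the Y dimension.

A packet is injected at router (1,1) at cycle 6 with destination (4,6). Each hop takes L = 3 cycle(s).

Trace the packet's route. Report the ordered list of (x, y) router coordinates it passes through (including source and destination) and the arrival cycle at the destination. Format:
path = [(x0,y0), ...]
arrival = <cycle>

path = [(1,1), (2,1), (3,1), (4,1), (4,2), (4,3), (4,4), (4,5), (4,6)]
arrival = 30

#0 — 1,1 | c6
#1 — 2,1 | c9 | E
#2 — 3,1 | c12 | E
#3 — 4,1 | c15 | E
#4 — 4,2 | c18 | N
#5 — 4,3 | c21 | N
#6 — 4,4 | c24 | N
#7 — 4,5 | c27 | N
#8 — 4,6 | c30 | N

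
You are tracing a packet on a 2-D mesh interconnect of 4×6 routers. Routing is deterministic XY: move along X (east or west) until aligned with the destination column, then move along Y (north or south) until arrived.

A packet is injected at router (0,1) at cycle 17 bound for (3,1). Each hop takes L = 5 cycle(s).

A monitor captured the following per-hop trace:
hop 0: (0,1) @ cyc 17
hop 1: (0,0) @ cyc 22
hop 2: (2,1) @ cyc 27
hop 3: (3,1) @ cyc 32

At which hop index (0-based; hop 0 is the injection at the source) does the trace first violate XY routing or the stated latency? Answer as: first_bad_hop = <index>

first_bad_hop = 1

hop 1: step (+0,-1), +5 cyc — BAD: Y-move but x=0≠3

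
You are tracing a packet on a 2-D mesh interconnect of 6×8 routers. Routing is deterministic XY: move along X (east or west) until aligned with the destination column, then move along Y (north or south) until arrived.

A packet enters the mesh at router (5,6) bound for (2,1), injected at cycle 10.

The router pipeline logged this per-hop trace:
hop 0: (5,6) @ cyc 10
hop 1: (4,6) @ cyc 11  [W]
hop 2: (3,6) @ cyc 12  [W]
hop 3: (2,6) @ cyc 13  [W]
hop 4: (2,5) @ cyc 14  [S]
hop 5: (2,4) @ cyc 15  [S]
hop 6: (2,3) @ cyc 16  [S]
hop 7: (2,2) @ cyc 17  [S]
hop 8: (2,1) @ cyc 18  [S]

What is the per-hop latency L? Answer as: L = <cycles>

L = 1

cyc[1] − cyc[0] = 11 − 10 = 1.
Per-hop latency L = Δcyc = 1.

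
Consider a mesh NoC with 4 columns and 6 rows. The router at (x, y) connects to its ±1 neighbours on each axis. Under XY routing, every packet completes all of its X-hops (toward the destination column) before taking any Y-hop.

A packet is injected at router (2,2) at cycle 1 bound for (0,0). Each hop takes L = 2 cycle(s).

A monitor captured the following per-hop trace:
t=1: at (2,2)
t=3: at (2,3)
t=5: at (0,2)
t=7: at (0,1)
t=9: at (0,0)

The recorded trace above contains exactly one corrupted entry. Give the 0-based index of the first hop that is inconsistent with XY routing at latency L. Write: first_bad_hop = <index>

first_bad_hop = 1

  1: Δx=+0 Δy=+1 Δt=2 [BAD: Y-move but x=2≠0]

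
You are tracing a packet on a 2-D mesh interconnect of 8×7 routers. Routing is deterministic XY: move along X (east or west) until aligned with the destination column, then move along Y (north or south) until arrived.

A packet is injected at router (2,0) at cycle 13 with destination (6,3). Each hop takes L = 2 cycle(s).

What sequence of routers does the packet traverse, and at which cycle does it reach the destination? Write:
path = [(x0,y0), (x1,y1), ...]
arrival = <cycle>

path = [(2,0), (3,0), (4,0), (5,0), (6,0), (6,1), (6,2), (6,3)]
arrival = 27

hop 0: (2,0) @ cyc 13
hop 1: (3,0) @ cyc 15  [E]
hop 2: (4,0) @ cyc 17  [E]
hop 3: (5,0) @ cyc 19  [E]
hop 4: (6,0) @ cyc 21  [E]
hop 5: (6,1) @ cyc 23  [N]
hop 6: (6,2) @ cyc 25  [N]
hop 7: (6,3) @ cyc 27  [N]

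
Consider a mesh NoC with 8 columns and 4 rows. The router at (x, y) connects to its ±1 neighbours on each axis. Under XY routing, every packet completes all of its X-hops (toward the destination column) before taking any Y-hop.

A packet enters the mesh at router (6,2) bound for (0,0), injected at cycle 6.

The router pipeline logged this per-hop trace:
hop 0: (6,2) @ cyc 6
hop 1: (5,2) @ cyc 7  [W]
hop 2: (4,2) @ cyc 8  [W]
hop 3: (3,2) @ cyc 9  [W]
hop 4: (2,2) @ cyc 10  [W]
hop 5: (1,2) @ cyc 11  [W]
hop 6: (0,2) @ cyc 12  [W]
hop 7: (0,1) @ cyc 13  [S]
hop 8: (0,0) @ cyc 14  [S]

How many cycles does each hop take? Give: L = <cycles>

From hop 0 (6) to hop 1 (7): +1 cycles.
Per-hop latency L = Δcyc = 1.

L = 1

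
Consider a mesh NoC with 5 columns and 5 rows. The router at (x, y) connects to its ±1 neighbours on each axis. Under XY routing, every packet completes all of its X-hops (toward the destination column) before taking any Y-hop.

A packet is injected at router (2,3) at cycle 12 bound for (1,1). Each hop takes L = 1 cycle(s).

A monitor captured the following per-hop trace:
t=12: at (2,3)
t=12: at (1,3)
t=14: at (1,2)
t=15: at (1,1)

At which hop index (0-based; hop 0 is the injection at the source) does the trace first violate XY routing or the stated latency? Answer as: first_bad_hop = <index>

  1: Δx=-1 Δy=+0 Δt=0 [BAD: Δcyc=0≠L]

first_bad_hop = 1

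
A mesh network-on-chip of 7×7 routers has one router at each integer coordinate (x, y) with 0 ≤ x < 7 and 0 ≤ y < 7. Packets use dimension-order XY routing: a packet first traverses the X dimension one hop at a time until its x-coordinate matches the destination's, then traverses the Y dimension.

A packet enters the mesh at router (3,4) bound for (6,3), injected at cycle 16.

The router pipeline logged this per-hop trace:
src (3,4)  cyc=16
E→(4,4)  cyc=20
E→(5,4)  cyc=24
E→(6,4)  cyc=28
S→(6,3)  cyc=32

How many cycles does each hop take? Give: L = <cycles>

From hop 0 (16) to hop 1 (20): +4 cycles.
Each hop adds L, hence L = 4.

L = 4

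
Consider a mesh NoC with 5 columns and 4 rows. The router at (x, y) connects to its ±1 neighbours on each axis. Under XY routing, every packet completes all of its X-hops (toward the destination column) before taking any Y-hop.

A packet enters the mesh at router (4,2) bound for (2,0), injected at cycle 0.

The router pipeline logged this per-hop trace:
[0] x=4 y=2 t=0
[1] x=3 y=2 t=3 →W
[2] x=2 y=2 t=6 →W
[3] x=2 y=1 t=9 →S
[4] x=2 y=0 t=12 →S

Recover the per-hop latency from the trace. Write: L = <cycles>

From hop 0 (0) to hop 1 (3): +3 cycles.
That increment is L by definition: L = 3.

L = 3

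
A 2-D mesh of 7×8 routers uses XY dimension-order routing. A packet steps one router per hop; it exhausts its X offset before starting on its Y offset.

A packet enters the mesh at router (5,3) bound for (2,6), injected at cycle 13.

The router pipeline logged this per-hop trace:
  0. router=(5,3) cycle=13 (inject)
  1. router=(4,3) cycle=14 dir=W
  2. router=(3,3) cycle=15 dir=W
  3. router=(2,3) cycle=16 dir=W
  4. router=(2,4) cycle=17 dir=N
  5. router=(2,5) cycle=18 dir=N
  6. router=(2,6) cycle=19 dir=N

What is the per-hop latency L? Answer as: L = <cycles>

From hop 0 (13) to hop 1 (14): +1 cycles.
One hop costs L cycles, so L = 1.

L = 1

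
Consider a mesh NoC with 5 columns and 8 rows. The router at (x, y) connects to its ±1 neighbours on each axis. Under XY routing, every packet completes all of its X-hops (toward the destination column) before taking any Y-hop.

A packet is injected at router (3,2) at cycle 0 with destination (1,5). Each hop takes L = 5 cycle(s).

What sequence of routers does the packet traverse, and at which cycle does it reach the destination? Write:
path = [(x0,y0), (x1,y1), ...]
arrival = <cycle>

path = [(3,2), (2,2), (1,2), (1,3), (1,4), (1,5)]
arrival = 25

[0] x=3 y=2 t=0
[1] x=2 y=2 t=5 →W
[2] x=1 y=2 t=10 →W
[3] x=1 y=3 t=15 →N
[4] x=1 y=4 t=20 →N
[5] x=1 y=5 t=25 →N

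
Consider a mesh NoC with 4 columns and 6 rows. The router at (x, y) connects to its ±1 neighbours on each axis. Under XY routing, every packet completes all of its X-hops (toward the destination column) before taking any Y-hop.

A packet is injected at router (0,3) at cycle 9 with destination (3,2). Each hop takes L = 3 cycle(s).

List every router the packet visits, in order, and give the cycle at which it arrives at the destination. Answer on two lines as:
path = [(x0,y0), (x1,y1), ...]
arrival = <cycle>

[0] x=0 y=3 t=9
[1] x=1 y=3 t=12 →E
[2] x=2 y=3 t=15 →E
[3] x=3 y=3 t=18 →E
[4] x=3 y=2 t=21 →S

path = [(0,3), (1,3), (2,3), (3,3), (3,2)]
arrival = 21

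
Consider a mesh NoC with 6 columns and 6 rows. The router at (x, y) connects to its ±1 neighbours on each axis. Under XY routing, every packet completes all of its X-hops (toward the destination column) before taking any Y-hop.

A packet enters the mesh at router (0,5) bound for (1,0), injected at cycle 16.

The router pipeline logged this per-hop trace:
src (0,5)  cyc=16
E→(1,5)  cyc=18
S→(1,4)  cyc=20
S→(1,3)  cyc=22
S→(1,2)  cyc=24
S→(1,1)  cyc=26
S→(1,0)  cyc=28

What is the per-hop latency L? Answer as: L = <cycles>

Between hops 0 and 1 the cycle counter advances 18 − 16 = 2.
Per-hop latency L = Δcyc = 2.

L = 2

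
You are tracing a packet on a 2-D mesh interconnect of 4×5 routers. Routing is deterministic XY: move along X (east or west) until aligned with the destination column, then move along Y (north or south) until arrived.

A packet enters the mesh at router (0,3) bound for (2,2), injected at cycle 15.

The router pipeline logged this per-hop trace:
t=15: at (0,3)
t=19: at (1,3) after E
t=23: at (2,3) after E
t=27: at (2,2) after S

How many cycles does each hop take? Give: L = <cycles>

From hop 0 (15) to hop 1 (19): +4 cycles.
That increment is L by definition: L = 4.

L = 4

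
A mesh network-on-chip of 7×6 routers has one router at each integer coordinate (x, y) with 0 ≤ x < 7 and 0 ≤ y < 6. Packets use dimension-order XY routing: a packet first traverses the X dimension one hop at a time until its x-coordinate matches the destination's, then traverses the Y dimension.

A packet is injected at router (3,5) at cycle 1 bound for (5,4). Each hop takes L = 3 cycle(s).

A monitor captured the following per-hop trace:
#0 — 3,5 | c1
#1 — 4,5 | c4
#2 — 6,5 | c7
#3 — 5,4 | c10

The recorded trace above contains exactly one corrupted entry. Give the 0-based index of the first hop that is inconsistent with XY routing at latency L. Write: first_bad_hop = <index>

[1] (+1,+0) / 3c ⇒ ok
[2] (+2,+0) / 3c ⇒ BAD: non-unit step

first_bad_hop = 2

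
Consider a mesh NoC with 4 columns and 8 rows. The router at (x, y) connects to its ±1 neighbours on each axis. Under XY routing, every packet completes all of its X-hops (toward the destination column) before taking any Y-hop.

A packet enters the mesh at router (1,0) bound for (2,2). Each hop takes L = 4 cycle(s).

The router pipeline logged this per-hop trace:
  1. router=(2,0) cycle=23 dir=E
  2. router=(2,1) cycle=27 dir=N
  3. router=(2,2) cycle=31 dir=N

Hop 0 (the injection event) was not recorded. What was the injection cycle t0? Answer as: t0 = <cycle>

t0 = 19

Hop 1 reached at cycle 23; hop k is at t0 + k·L.
t0 = cyc[1] − L = 23 − 4 = 19.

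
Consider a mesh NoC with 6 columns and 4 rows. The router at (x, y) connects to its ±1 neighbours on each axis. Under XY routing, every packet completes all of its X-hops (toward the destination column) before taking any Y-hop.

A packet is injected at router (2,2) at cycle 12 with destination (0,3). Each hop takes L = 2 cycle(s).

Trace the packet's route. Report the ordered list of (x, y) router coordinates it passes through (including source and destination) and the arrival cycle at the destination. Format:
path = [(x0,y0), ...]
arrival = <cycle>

src (2,2)  cyc=12
W→(1,2)  cyc=14
W→(0,2)  cyc=16
N→(0,3)  cyc=18

path = [(2,2), (1,2), (0,2), (0,3)]
arrival = 18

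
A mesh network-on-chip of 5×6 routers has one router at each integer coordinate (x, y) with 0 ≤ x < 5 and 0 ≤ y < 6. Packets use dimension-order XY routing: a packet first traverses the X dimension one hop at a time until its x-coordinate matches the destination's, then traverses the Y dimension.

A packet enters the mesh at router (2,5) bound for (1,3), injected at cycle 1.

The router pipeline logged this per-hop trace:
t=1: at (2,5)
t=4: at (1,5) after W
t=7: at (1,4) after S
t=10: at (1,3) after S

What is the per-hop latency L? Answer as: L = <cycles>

Δcyc across hop 0→1: 4 − 1 = 3.
That increment is L by definition: L = 3.

L = 3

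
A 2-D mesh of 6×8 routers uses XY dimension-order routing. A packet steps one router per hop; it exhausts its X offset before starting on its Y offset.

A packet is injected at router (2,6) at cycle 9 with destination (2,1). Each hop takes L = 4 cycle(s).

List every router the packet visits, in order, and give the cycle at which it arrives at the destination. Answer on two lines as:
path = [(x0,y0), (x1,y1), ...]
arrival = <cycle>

hop 0: (2,6) @ cyc 9
hop 1: (2,5) @ cyc 13  [S]
hop 2: (2,4) @ cyc 17  [S]
hop 3: (2,3) @ cyc 21  [S]
hop 4: (2,2) @ cyc 25  [S]
hop 5: (2,1) @ cyc 29  [S]

path = [(2,6), (2,5), (2,4), (2,3), (2,2), (2,1)]
arrival = 29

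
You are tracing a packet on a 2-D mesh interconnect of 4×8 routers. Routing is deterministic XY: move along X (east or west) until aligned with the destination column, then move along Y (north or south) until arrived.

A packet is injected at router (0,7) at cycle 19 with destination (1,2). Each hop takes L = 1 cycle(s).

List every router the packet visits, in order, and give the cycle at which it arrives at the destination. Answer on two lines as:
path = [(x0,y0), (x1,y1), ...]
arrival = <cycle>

t=19: at (0,7)
t=20: at (1,7) after E
t=21: at (1,6) after S
t=22: at (1,5) after S
t=23: at (1,4) after S
t=24: at (1,3) after S
t=25: at (1,2) after S

path = [(0,7), (1,7), (1,6), (1,5), (1,4), (1,3), (1,2)]
arrival = 25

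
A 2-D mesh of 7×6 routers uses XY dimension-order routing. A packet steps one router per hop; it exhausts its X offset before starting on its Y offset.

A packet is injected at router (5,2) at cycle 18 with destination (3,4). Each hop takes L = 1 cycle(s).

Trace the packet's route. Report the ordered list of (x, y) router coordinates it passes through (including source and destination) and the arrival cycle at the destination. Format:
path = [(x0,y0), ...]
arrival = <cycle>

  0. router=(5,2) cycle=18 (inject)
  1. router=(4,2) cycle=19 dir=W
  2. router=(3,2) cycle=20 dir=W
  3. router=(3,3) cycle=21 dir=N
  4. router=(3,4) cycle=22 dir=N

path = [(5,2), (4,2), (3,2), (3,3), (3,4)]
arrival = 22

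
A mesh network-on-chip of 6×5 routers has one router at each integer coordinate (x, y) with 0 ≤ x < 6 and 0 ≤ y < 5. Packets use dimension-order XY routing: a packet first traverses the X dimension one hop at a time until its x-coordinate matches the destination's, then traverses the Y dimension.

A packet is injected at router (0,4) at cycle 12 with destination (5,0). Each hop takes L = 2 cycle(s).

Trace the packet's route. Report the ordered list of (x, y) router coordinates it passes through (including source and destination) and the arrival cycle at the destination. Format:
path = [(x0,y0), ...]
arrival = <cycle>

src (0,4)  cyc=12
E→(1,4)  cyc=14
E→(2,4)  cyc=16
E→(3,4)  cyc=18
E→(4,4)  cyc=20
E→(5,4)  cyc=22
S→(5,3)  cyc=24
S→(5,2)  cyc=26
S→(5,1)  cyc=28
S→(5,0)  cyc=30

path = [(0,4), (1,4), (2,4), (3,4), (4,4), (5,4), (5,3), (5,2), (5,1), (5,0)]
arrival = 30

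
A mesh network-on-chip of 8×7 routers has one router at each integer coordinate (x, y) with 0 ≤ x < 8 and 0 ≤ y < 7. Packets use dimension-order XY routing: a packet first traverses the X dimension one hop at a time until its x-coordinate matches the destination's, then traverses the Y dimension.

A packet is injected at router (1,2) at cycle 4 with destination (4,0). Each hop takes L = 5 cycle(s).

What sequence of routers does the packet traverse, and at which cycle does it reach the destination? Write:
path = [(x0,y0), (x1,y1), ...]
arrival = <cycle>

t=4: at (1,2)
t=9: at (2,2) after E
t=14: at (3,2) after E
t=19: at (4,2) after E
t=24: at (4,1) after S
t=29: at (4,0) after S

path = [(1,2), (2,2), (3,2), (4,2), (4,1), (4,0)]
arrival = 29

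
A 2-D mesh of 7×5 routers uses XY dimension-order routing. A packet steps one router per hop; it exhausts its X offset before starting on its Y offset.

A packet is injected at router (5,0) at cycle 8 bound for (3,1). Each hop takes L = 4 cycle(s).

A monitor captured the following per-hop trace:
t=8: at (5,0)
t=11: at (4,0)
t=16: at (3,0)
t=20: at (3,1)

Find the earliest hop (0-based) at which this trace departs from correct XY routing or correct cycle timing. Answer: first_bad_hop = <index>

first_bad_hop = 1

  1: Δx=-1 Δy=+0 Δt=3 [BAD: Δcyc=3≠L]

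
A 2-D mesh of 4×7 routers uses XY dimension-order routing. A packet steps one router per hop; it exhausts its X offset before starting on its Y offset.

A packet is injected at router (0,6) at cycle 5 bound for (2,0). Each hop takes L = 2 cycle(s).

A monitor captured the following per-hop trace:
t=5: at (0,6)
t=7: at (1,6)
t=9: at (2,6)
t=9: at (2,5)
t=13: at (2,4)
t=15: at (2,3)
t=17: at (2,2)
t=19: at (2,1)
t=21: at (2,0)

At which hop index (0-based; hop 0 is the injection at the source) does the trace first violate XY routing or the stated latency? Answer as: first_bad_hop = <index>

first_bad_hop = 3

[1] (+1,+0) / 2c ⇒ ok
[2] (+1,+0) / 2c ⇒ ok
[3] (+0,-1) / 0c ⇒ BAD: Δcyc=0≠L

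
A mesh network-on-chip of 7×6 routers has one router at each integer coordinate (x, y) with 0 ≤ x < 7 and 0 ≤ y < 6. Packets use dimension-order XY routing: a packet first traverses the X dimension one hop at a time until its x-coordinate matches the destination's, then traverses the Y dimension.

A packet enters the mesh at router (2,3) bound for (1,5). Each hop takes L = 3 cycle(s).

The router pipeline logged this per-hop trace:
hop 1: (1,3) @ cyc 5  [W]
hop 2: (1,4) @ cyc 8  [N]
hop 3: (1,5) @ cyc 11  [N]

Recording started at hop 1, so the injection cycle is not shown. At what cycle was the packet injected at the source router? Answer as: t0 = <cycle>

t0 = 2

cyc[1] = 5 and cyc[k] = t0 + k·L for every k.
t0 = cyc[1] − L = 5 − 3 = 2.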